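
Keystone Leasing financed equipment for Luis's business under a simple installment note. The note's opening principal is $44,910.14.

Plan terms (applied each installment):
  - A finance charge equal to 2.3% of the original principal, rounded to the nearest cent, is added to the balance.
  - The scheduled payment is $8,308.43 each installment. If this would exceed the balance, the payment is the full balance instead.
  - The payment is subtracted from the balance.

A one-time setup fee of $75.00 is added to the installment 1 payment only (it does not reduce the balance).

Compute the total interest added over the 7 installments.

Installment 1: $44,910.14 +$1,032.93 interest = $45,943.07; pay $8,308.43 (+ $75.00 fee) → $37,634.64
Installment 2: $37,634.64 +$1,032.93 interest = $38,667.57; pay $8,308.43 → $30,359.14
Installment 3: $30,359.14 +$1,032.93 interest = $31,392.07; pay $8,308.43 → $23,083.64
Installment 4: $23,083.64 +$1,032.93 interest = $24,116.57; pay $8,308.43 → $15,808.14
Installment 5: $15,808.14 +$1,032.93 interest = $16,841.07; pay $8,308.43 → $8,532.64
Installment 6: $8,532.64 +$1,032.93 interest = $9,565.57; pay $8,308.43 → $1,257.14
Installment 7: $1,257.14 +$1,032.93 interest = $2,290.07; pay $2,290.07 → $0.00
Total interest: $1,032.93 + $1,032.93 + $1,032.93 + $1,032.93 + $1,032.93 + $1,032.93 + $1,032.93 = $7,230.51

$7,230.51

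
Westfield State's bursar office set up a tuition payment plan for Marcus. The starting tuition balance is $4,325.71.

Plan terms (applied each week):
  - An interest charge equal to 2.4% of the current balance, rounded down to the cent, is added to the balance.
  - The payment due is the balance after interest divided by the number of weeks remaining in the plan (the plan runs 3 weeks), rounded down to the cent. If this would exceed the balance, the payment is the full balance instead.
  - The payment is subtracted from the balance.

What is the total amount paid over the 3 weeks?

Week 1: opening $4,325.71; interest $103.81 → $4,429.52; payment $1,476.50; balance $2,953.02
Week 2: opening $2,953.02; interest $70.87 → $3,023.89; payment $1,511.94; balance $1,511.95
Week 3: opening $1,511.95; interest $36.28 → $1,548.23; payment $1,548.23; balance $0.00
Total paid: $4,536.67

$4,536.67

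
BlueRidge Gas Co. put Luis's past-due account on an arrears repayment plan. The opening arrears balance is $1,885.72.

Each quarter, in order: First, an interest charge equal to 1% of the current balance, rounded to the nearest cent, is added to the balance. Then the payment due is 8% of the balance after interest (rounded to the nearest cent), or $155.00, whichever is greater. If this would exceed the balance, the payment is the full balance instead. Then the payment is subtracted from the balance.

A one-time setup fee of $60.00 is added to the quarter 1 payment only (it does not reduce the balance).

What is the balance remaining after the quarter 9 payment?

$610.27

Quarter 1: opening $1,885.72; interest $18.86 → $1,904.58; payment $155.00 (+ $60.00 fee); balance $1,749.58
Quarter 2: opening $1,749.58; interest $17.50 → $1,767.08; payment $155.00; balance $1,612.08
Quarter 3: opening $1,612.08; interest $16.12 → $1,628.20; payment $155.00; balance $1,473.20
Quarter 4: opening $1,473.20; interest $14.73 → $1,487.93; payment $155.00; balance $1,332.93
Quarter 5: opening $1,332.93; interest $13.33 → $1,346.26; payment $155.00; balance $1,191.26
Quarter 6: opening $1,191.26; interest $11.91 → $1,203.17; payment $155.00; balance $1,048.17
Quarter 7: opening $1,048.17; interest $10.48 → $1,058.65; payment $155.00; balance $903.65
Quarter 8: opening $903.65; interest $9.04 → $912.69; payment $155.00; balance $757.69
Quarter 9: opening $757.69; interest $7.58 → $765.27; payment $155.00; balance $610.27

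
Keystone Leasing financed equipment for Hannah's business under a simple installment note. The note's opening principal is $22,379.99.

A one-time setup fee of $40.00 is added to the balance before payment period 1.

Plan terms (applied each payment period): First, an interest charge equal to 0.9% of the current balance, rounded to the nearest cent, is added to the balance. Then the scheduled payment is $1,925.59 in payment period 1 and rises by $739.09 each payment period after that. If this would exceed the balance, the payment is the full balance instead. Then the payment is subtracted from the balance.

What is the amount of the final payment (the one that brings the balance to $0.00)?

Payment period 1: $22,419.99 +$201.78 interest = $22,621.77; pay $1,925.59 → $20,696.18
Payment period 2: $20,696.18 +$186.27 interest = $20,882.45; pay $2,664.68 → $18,217.77
Payment period 3: $18,217.77 +$163.96 interest = $18,381.73; pay $3,403.77 → $14,977.96
Payment period 4: $14,977.96 +$134.80 interest = $15,112.76; pay $4,142.86 → $10,969.90
Payment period 5: $10,969.90 +$98.73 interest = $11,068.63; pay $4,881.95 → $6,186.68
Payment period 6: $6,186.68 +$55.68 interest = $6,242.36; pay $5,621.04 → $621.32
Payment period 7: $621.32 +$5.59 interest = $626.91; pay $626.91 → $0.00

$626.91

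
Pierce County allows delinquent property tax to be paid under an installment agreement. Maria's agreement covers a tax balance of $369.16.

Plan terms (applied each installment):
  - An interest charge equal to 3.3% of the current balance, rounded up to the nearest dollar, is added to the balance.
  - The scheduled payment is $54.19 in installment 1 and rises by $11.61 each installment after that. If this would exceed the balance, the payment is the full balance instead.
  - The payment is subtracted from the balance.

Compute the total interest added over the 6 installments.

$47.00

Installment 1: $369.16 +$13.00 interest = $382.16; pay $54.19 → $327.97
Installment 2: $327.97 +$11.00 interest = $338.97; pay $65.80 → $273.17
Installment 3: $273.17 +$10.00 interest = $283.17; pay $77.41 → $205.76
Installment 4: $205.76 +$7.00 interest = $212.76; pay $89.02 → $123.74
Installment 5: $123.74 +$5.00 interest = $128.74; pay $100.63 → $28.11
Installment 6: $28.11 +$1.00 interest = $29.11; pay $29.11 → $0.00
Total interest: $13.00 + $11.00 + $10.00 + $7.00 + $5.00 + $1.00 = $47.00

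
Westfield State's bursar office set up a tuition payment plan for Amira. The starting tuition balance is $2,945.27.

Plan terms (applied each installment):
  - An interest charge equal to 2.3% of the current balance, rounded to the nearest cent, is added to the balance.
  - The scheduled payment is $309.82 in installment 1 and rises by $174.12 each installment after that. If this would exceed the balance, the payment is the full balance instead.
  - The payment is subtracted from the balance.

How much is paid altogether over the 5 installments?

$3,186.48

Installment 1: opening $2,945.27; interest $67.74 → $3,013.01; payment $309.82; balance $2,703.19
Installment 2: opening $2,703.19; interest $62.17 → $2,765.36; payment $483.94; balance $2,281.42
Installment 3: opening $2,281.42; interest $52.47 → $2,333.89; payment $658.06; balance $1,675.83
Installment 4: opening $1,675.83; interest $38.54 → $1,714.37; payment $832.18; balance $882.19
Installment 5: opening $882.19; interest $20.29 → $902.48; payment $902.48; balance $0.00
Total paid: $3,186.48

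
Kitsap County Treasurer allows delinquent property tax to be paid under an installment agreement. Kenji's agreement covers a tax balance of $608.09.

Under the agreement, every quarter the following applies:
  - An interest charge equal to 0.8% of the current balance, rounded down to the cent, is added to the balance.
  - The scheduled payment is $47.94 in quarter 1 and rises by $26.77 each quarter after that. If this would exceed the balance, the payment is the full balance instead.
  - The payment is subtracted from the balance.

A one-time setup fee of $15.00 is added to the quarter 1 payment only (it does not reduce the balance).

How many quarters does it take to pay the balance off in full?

Quarter 1: opening $608.09; interest $4.86 → $612.95; payment $47.94 (+ $15.00 fee); balance $565.01
Quarter 2: opening $565.01; interest $4.52 → $569.53; payment $74.71; balance $494.82
Quarter 3: opening $494.82; interest $3.95 → $498.77; payment $101.48; balance $397.29
Quarter 4: opening $397.29; interest $3.17 → $400.46; payment $128.25; balance $272.21
Quarter 5: opening $272.21; interest $2.17 → $274.38; payment $155.02; balance $119.36
Quarter 6: opening $119.36; interest $0.95 → $120.31; payment $120.31; balance $0.00
Balance reaches $0.00 in quarter 6.

6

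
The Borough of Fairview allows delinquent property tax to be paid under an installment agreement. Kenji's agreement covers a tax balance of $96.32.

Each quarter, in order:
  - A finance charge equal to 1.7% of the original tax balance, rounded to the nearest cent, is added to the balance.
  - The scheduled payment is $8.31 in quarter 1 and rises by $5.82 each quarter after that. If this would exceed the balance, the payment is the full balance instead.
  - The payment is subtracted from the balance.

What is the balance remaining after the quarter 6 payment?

Quarter 1: opening $96.32; interest $1.64 → $97.96; payment $8.31; balance $89.65
Quarter 2: opening $89.65; interest $1.64 → $91.29; payment $14.13; balance $77.16
Quarter 3: opening $77.16; interest $1.64 → $78.80; payment $19.95; balance $58.85
Quarter 4: opening $58.85; interest $1.64 → $60.49; payment $25.77; balance $34.72
Quarter 5: opening $34.72; interest $1.64 → $36.36; payment $31.59; balance $4.77
Quarter 6: opening $4.77; interest $1.64 → $6.41; payment $6.41; balance $0.00

$0.00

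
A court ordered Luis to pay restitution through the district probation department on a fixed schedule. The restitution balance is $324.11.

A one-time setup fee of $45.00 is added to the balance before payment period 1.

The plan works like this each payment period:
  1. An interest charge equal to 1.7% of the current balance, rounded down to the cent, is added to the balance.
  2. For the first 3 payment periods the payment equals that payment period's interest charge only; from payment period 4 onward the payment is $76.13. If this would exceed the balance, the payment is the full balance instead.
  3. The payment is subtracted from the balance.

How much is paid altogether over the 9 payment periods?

$407.32

Payment period 1: opening $369.11; interest $6.27 → $375.38; payment $6.27; balance $369.11
Payment period 2: opening $369.11; interest $6.27 → $375.38; payment $6.27; balance $369.11
Payment period 3: opening $369.11; interest $6.27 → $375.38; payment $6.27; balance $369.11
Payment period 4: opening $369.11; interest $6.27 → $375.38; payment $76.13; balance $299.25
Payment period 5: opening $299.25; interest $5.08 → $304.33; payment $76.13; balance $228.20
Payment period 6: opening $228.20; interest $3.87 → $232.07; payment $76.13; balance $155.94
Payment period 7: opening $155.94; interest $2.65 → $158.59; payment $76.13; balance $82.46
Payment period 8: opening $82.46; interest $1.40 → $83.86; payment $76.13; balance $7.73
Payment period 9: opening $7.73; interest $0.13 → $7.86; payment $7.86; balance $0.00
Total paid: $407.32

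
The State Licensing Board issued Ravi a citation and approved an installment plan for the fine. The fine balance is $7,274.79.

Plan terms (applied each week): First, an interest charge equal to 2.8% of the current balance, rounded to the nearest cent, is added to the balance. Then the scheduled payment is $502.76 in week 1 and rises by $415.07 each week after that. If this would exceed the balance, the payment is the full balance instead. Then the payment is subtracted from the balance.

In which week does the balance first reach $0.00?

Week 1: opening $7,274.79; interest $203.69 → $7,478.48; payment $502.76; balance $6,975.72
Week 2: opening $6,975.72; interest $195.32 → $7,171.04; payment $917.83; balance $6,253.21
Week 3: opening $6,253.21; interest $175.09 → $6,428.30; payment $1,332.90; balance $5,095.40
Week 4: opening $5,095.40; interest $142.67 → $5,238.07; payment $1,747.97; balance $3,490.10
Week 5: opening $3,490.10; interest $97.72 → $3,587.82; payment $2,163.04; balance $1,424.78
Week 6: opening $1,424.78; interest $39.89 → $1,464.67; payment $1,464.67; balance $0.00
Balance reaches $0.00 in week 6.

6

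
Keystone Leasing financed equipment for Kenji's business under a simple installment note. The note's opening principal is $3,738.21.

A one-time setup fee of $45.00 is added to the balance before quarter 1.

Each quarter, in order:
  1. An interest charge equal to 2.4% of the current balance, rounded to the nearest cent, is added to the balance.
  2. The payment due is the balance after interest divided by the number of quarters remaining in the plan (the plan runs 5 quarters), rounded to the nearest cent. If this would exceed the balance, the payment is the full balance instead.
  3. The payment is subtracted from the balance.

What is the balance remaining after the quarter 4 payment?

$831.93

Quarter 1: $3,783.21 +$90.80 interest = $3,874.01; pay $774.80 → $3,099.21
Quarter 2: $3,099.21 +$74.38 interest = $3,173.59; pay $793.40 → $2,380.19
Quarter 3: $2,380.19 +$57.12 interest = $2,437.31; pay $812.44 → $1,624.87
Quarter 4: $1,624.87 +$39.00 interest = $1,663.87; pay $831.94 → $831.93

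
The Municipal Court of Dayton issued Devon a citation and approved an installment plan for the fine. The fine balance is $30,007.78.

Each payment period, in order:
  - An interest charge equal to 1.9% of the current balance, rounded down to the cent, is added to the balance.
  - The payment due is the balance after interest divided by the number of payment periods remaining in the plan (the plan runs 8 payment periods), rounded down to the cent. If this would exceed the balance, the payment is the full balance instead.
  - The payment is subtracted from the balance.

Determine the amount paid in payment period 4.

Payment period 1: $30,007.78 +$570.14 interest = $30,577.92; pay $3,822.24 → $26,755.68
Payment period 2: $26,755.68 +$508.35 interest = $27,264.03; pay $3,894.86 → $23,369.17
Payment period 3: $23,369.17 +$444.01 interest = $23,813.18; pay $3,968.86 → $19,844.32
Payment period 4: $19,844.32 +$377.04 interest = $20,221.36; pay $4,044.27 → $16,177.09

$4,044.27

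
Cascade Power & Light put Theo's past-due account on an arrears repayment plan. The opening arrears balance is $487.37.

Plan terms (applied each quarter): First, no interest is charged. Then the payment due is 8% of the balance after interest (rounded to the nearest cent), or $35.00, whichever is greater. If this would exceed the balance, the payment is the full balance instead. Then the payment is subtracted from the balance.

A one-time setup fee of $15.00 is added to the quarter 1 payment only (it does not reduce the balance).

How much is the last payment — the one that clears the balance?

$27.51

# | Opening | Payment | Fee | End bal
1 | $487.37 | $38.99 | $15.00 | $448.38
2 | $448.38 | $35.87 | — | $412.51
3 | $412.51 | $35.00 | — | $377.51
4 | $377.51 | $35.00 | — | $342.51
5 | $342.51 | $35.00 | — | $307.51
6 | $307.51 | $35.00 | — | $272.51
7 | $272.51 | $35.00 | — | $237.51
8 | $237.51 | $35.00 | — | $202.51
9 | $202.51 | $35.00 | — | $167.51
10 | $167.51 | $35.00 | — | $132.51
11 | $132.51 | $35.00 | — | $97.51
12 | $97.51 | $35.00 | — | $62.51
13 | $62.51 | $35.00 | — | $27.51
14 | $27.51 | $27.51 | — | $0.00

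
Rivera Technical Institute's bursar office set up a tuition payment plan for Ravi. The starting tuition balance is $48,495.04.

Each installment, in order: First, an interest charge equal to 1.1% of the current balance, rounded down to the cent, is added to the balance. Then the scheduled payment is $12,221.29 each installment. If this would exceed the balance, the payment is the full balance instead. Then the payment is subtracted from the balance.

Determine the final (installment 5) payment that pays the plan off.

Installment 1: opening $48,495.04; interest $533.44 → $49,028.48; payment $12,221.29; balance $36,807.19
Installment 2: opening $36,807.19; interest $404.87 → $37,212.06; payment $12,221.29; balance $24,990.77
Installment 3: opening $24,990.77; interest $274.89 → $25,265.66; payment $12,221.29; balance $13,044.37
Installment 4: opening $13,044.37; interest $143.48 → $13,187.85; payment $12,221.29; balance $966.56
Installment 5: opening $966.56; interest $10.63 → $977.19; payment $977.19; balance $0.00

$977.19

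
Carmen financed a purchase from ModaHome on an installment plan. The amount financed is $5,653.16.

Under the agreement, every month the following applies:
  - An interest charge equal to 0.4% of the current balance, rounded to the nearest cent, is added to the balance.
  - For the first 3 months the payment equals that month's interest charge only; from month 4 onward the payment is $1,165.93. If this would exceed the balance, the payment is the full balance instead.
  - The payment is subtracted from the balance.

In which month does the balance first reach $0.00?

8

Month 1: $5,653.16 +$22.61 interest = $5,675.77; pay $22.61 → $5,653.16
Month 2: $5,653.16 +$22.61 interest = $5,675.77; pay $22.61 → $5,653.16
Month 3: $5,653.16 +$22.61 interest = $5,675.77; pay $22.61 → $5,653.16
Month 4: $5,653.16 +$22.61 interest = $5,675.77; pay $1,165.93 → $4,509.84
Month 5: $4,509.84 +$18.04 interest = $4,527.88; pay $1,165.93 → $3,361.95
Month 6: $3,361.95 +$13.45 interest = $3,375.40; pay $1,165.93 → $2,209.47
Month 7: $2,209.47 +$8.84 interest = $2,218.31; pay $1,165.93 → $1,052.38
Month 8: $1,052.38 +$4.21 interest = $1,056.59; pay $1,056.59 → $0.00
Balance reaches $0.00 in month 8.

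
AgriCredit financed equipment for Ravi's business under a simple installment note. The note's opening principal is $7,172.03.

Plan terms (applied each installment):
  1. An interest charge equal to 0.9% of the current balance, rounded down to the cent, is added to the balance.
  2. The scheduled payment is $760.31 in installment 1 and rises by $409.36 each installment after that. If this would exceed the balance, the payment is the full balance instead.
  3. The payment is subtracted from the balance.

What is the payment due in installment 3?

$1,579.03

Installment 1: $7,172.03 +$64.54 interest = $7,236.57; pay $760.31 → $6,476.26
Installment 2: $6,476.26 +$58.28 interest = $6,534.54; pay $1,169.67 → $5,364.87
Installment 3: $5,364.87 +$48.28 interest = $5,413.15; pay $1,579.03 → $3,834.12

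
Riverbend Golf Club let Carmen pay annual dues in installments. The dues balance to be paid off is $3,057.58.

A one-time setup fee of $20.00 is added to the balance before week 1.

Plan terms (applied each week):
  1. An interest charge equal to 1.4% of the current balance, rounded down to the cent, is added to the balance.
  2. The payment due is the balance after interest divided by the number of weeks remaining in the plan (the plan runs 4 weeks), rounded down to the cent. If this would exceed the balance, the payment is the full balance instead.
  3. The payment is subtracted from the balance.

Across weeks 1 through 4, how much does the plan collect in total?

Week 1: opening $3,077.58; interest $43.08 → $3,120.66; payment $780.16; balance $2,340.50
Week 2: opening $2,340.50; interest $32.76 → $2,373.26; payment $791.08; balance $1,582.18
Week 3: opening $1,582.18; interest $22.15 → $1,604.33; payment $802.16; balance $802.17
Week 4: opening $802.17; interest $11.23 → $813.40; payment $813.40; balance $0.00
Total paid: $3,186.80

$3,186.80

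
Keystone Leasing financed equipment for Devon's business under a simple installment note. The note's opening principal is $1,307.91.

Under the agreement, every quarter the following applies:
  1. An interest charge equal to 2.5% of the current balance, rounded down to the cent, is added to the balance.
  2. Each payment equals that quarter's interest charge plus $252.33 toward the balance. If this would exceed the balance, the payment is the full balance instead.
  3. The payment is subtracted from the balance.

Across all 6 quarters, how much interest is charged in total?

# | Opening | Interest | Payment | End bal
1 | $1,307.91 | $32.69 | $285.02 | $1,055.58
2 | $1,055.58 | $26.38 | $278.71 | $803.25
3 | $803.25 | $20.08 | $272.41 | $550.92
4 | $550.92 | $13.77 | $266.10 | $298.59
5 | $298.59 | $7.46 | $259.79 | $46.26
6 | $46.26 | $1.15 | $47.41 | $0.00
Total interest: $32.69 + $26.38 + $20.08 + $13.77 + $7.46 + $1.15 = $101.53

$101.53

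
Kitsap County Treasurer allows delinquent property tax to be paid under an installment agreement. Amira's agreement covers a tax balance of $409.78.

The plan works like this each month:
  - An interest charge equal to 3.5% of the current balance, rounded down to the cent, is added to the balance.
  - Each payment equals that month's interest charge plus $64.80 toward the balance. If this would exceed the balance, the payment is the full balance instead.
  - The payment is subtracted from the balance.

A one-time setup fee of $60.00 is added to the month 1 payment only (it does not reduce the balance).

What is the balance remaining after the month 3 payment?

$215.38

Month 1: $409.78 +$14.34 interest = $424.12; pay $79.14 (+ $60.00 fee) → $344.98
Month 2: $344.98 +$12.07 interest = $357.05; pay $76.87 → $280.18
Month 3: $280.18 +$9.80 interest = $289.98; pay $74.60 → $215.38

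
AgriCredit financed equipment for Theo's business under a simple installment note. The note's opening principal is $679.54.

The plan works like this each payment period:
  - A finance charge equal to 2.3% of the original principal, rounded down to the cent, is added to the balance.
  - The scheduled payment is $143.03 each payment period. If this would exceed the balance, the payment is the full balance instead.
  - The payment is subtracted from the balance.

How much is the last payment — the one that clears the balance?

# | Opening | Interest | Payment | End bal
1 | $679.54 | $15.62 | $143.03 | $552.13
2 | $552.13 | $15.62 | $143.03 | $424.72
3 | $424.72 | $15.62 | $143.03 | $297.31
4 | $297.31 | $15.62 | $143.03 | $169.90
5 | $169.90 | $15.62 | $143.03 | $42.49
6 | $42.49 | $15.62 | $58.11 | $0.00

$58.11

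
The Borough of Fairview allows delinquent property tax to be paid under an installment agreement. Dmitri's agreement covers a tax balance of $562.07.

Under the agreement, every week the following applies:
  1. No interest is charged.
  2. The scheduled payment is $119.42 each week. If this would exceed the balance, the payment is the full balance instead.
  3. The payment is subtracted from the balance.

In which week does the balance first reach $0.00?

Week 1: $562.07 − $119.42 → $442.65
Week 2: $442.65 − $119.42 → $323.23
Week 3: $323.23 − $119.42 → $203.81
Week 4: $203.81 − $119.42 → $84.39
Week 5: $84.39 − $84.39 → $0.00
Balance reaches $0.00 in week 5.

5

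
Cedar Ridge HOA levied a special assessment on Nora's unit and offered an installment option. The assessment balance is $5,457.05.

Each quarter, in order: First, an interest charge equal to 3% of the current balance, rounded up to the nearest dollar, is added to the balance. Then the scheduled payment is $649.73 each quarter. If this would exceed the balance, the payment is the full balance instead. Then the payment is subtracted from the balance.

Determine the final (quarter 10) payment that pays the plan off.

$541.48

Quarter 1: $5,457.05 +$164.00 interest = $5,621.05; pay $649.73 → $4,971.32
Quarter 2: $4,971.32 +$150.00 interest = $5,121.32; pay $649.73 → $4,471.59
Quarter 3: $4,471.59 +$135.00 interest = $4,606.59; pay $649.73 → $3,956.86
Quarter 4: $3,956.86 +$119.00 interest = $4,075.86; pay $649.73 → $3,426.13
Quarter 5: $3,426.13 +$103.00 interest = $3,529.13; pay $649.73 → $2,879.40
Quarter 6: $2,879.40 +$87.00 interest = $2,966.40; pay $649.73 → $2,316.67
Quarter 7: $2,316.67 +$70.00 interest = $2,386.67; pay $649.73 → $1,736.94
Quarter 8: $1,736.94 +$53.00 interest = $1,789.94; pay $649.73 → $1,140.21
Quarter 9: $1,140.21 +$35.00 interest = $1,175.21; pay $649.73 → $525.48
Quarter 10: $525.48 +$16.00 interest = $541.48; pay $541.48 → $0.00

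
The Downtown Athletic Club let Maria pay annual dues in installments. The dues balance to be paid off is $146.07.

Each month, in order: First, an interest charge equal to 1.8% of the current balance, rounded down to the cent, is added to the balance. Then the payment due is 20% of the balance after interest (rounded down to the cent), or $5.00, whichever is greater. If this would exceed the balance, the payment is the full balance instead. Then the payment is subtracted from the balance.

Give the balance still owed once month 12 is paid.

Month 1: $146.07 +$2.62 interest = $148.69; pay $29.73 → $118.96
Month 2: $118.96 +$2.14 interest = $121.10; pay $24.22 → $96.88
Month 3: $96.88 +$1.74 interest = $98.62; pay $19.72 → $78.90
Month 4: $78.90 +$1.42 interest = $80.32; pay $16.06 → $64.26
Month 5: $64.26 +$1.15 interest = $65.41; pay $13.08 → $52.33
Month 6: $52.33 +$0.94 interest = $53.27; pay $10.65 → $42.62
Month 7: $42.62 +$0.76 interest = $43.38; pay $8.67 → $34.71
Month 8: $34.71 +$0.62 interest = $35.33; pay $7.06 → $28.27
Month 9: $28.27 +$0.50 interest = $28.77; pay $5.75 → $23.02
Month 10: $23.02 +$0.41 interest = $23.43; pay $5.00 → $18.43
Month 11: $18.43 +$0.33 interest = $18.76; pay $5.00 → $13.76
Month 12: $13.76 +$0.24 interest = $14.00; pay $5.00 → $9.00

$9.00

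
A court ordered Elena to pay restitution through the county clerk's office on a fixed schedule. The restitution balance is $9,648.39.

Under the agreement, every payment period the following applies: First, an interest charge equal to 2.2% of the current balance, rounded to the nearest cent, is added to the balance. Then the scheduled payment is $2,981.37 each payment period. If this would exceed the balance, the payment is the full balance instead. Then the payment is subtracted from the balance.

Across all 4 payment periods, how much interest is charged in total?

$478.13

# | Opening | Interest | Payment | End bal
1 | $9,648.39 | $212.26 | $2,981.37 | $6,879.28
2 | $6,879.28 | $151.34 | $2,981.37 | $4,049.25
3 | $4,049.25 | $89.08 | $2,981.37 | $1,156.96
4 | $1,156.96 | $25.45 | $1,182.41 | $0.00
Total interest: $212.26 + $151.34 + $89.08 + $25.45 = $478.13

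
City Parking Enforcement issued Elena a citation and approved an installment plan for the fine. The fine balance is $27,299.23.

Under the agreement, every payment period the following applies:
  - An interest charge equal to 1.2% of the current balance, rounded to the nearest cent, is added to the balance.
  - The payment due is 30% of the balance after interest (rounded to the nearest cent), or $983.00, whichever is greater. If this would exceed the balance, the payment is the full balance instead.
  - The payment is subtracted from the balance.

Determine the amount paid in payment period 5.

Payment period 1: $27,299.23 +$327.59 interest = $27,626.82; pay $8,288.05 → $19,338.77
Payment period 2: $19,338.77 +$232.07 interest = $19,570.84; pay $5,871.25 → $13,699.59
Payment period 3: $13,699.59 +$164.40 interest = $13,863.99; pay $4,159.20 → $9,704.79
Payment period 4: $9,704.79 +$116.46 interest = $9,821.25; pay $2,946.38 → $6,874.87
Payment period 5: $6,874.87 +$82.50 interest = $6,957.37; pay $2,087.21 → $4,870.16

$2,087.21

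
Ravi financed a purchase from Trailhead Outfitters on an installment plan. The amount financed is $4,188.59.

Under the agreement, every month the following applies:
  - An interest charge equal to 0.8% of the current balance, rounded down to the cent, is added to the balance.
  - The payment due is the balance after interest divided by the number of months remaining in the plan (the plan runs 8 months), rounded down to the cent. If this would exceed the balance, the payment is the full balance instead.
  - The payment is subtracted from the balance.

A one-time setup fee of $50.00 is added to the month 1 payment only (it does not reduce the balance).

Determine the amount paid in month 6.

$549.21

Month 1: opening $4,188.59; interest $33.50 → $4,222.09; payment $527.76 (+ $50.00 fee); balance $3,694.33
Month 2: opening $3,694.33; interest $29.55 → $3,723.88; payment $531.98; balance $3,191.90
Month 3: opening $3,191.90; interest $25.53 → $3,217.43; payment $536.23; balance $2,681.20
Month 4: opening $2,681.20; interest $21.44 → $2,702.64; payment $540.52; balance $2,162.12
Month 5: opening $2,162.12; interest $17.29 → $2,179.41; payment $544.85; balance $1,634.56
Month 6: opening $1,634.56; interest $13.07 → $1,647.63; payment $549.21; balance $1,098.42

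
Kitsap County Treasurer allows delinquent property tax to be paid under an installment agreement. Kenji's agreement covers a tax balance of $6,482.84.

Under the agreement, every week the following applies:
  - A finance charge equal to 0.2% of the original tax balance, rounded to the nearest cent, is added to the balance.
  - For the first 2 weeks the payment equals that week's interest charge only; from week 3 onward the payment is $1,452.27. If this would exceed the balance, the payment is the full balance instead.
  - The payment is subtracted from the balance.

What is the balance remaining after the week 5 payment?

Week 1: opening $6,482.84; interest $12.97 → $6,495.81; payment $12.97; balance $6,482.84
Week 2: opening $6,482.84; interest $12.97 → $6,495.81; payment $12.97; balance $6,482.84
Week 3: opening $6,482.84; interest $12.97 → $6,495.81; payment $1,452.27; balance $5,043.54
Week 4: opening $5,043.54; interest $12.97 → $5,056.51; payment $1,452.27; balance $3,604.24
Week 5: opening $3,604.24; interest $12.97 → $3,617.21; payment $1,452.27; balance $2,164.94

$2,164.94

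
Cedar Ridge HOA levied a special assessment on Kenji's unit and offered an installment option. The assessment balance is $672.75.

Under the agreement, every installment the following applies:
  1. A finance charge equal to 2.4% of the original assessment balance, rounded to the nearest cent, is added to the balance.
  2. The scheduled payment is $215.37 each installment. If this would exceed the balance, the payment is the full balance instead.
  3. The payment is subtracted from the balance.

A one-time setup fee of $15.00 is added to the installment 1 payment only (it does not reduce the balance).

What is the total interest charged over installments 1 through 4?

# | Opening | Interest | Payment | Fee | End bal
1 | $672.75 | $16.15 | $215.37 | $15.00 | $473.53
2 | $473.53 | $16.15 | $215.37 | — | $274.31
3 | $274.31 | $16.15 | $215.37 | — | $75.09
4 | $75.09 | $16.15 | $91.24 | — | $0.00
Total interest: $16.15 + $16.15 + $16.15 + $16.15 = $64.60

$64.60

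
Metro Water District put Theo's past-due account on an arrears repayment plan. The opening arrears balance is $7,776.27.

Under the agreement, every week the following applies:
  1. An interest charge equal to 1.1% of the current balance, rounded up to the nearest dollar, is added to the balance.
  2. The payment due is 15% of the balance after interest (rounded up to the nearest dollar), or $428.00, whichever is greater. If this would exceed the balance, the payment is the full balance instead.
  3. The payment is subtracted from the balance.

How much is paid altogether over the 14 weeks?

$8,295.27

Week 1: $7,776.27 +$86.00 interest = $7,862.27; pay $1,180.00 → $6,682.27
Week 2: $6,682.27 +$74.00 interest = $6,756.27; pay $1,014.00 → $5,742.27
Week 3: $5,742.27 +$64.00 interest = $5,806.27; pay $871.00 → $4,935.27
Week 4: $4,935.27 +$55.00 interest = $4,990.27; pay $749.00 → $4,241.27
Week 5: $4,241.27 +$47.00 interest = $4,288.27; pay $644.00 → $3,644.27
Week 6: $3,644.27 +$41.00 interest = $3,685.27; pay $553.00 → $3,132.27
Week 7: $3,132.27 +$35.00 interest = $3,167.27; pay $476.00 → $2,691.27
Week 8: $2,691.27 +$30.00 interest = $2,721.27; pay $428.00 → $2,293.27
Week 9: $2,293.27 +$26.00 interest = $2,319.27; pay $428.00 → $1,891.27
Week 10: $1,891.27 +$21.00 interest = $1,912.27; pay $428.00 → $1,484.27
Week 11: $1,484.27 +$17.00 interest = $1,501.27; pay $428.00 → $1,073.27
Week 12: $1,073.27 +$12.00 interest = $1,085.27; pay $428.00 → $657.27
Week 13: $657.27 +$8.00 interest = $665.27; pay $428.00 → $237.27
Week 14: $237.27 +$3.00 interest = $240.27; pay $240.27 → $0.00
Total paid: $8,295.27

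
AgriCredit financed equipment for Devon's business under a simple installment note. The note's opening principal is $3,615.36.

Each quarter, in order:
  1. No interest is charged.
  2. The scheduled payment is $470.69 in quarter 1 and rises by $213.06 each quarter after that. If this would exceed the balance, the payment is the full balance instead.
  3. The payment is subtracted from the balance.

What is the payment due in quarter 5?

Quarter 1: opening $3,615.36; payment $470.69; balance $3,144.67
Quarter 2: opening $3,144.67; payment $683.75; balance $2,460.92
Quarter 3: opening $2,460.92; payment $896.81; balance $1,564.11
Quarter 4: opening $1,564.11; payment $1,109.87; balance $454.24
Quarter 5: opening $454.24; payment $454.24; balance $0.00

$454.24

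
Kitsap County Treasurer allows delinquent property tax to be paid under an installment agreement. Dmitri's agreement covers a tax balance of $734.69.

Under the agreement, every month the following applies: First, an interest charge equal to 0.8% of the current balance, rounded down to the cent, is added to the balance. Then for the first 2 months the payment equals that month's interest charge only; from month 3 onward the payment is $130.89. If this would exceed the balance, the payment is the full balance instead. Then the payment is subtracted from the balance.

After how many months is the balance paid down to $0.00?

8

Month 1: $734.69 +$5.87 interest = $740.56; pay $5.87 → $734.69
Month 2: $734.69 +$5.87 interest = $740.56; pay $5.87 → $734.69
Month 3: $734.69 +$5.87 interest = $740.56; pay $130.89 → $609.67
Month 4: $609.67 +$4.87 interest = $614.54; pay $130.89 → $483.65
Month 5: $483.65 +$3.86 interest = $487.51; pay $130.89 → $356.62
Month 6: $356.62 +$2.85 interest = $359.47; pay $130.89 → $228.58
Month 7: $228.58 +$1.82 interest = $230.40; pay $130.89 → $99.51
Month 8: $99.51 +$0.79 interest = $100.30; pay $100.30 → $0.00
Balance reaches $0.00 in month 8.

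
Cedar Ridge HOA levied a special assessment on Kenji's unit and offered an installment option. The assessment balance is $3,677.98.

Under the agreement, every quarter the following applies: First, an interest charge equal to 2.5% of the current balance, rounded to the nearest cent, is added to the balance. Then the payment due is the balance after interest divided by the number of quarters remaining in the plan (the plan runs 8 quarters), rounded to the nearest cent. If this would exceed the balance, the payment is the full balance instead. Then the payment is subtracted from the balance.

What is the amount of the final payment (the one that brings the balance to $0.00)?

Quarter 1: opening $3,677.98; interest $91.95 → $3,769.93; payment $471.24; balance $3,298.69
Quarter 2: opening $3,298.69; interest $82.47 → $3,381.16; payment $483.02; balance $2,898.14
Quarter 3: opening $2,898.14; interest $72.45 → $2,970.59; payment $495.10; balance $2,475.49
Quarter 4: opening $2,475.49; interest $61.89 → $2,537.38; payment $507.48; balance $2,029.90
Quarter 5: opening $2,029.90; interest $50.75 → $2,080.65; payment $520.16; balance $1,560.49
Quarter 6: opening $1,560.49; interest $39.01 → $1,599.50; payment $533.17; balance $1,066.33
Quarter 7: opening $1,066.33; interest $26.66 → $1,092.99; payment $546.50; balance $546.49
Quarter 8: opening $546.49; interest $13.66 → $560.15; payment $560.15; balance $0.00

$560.15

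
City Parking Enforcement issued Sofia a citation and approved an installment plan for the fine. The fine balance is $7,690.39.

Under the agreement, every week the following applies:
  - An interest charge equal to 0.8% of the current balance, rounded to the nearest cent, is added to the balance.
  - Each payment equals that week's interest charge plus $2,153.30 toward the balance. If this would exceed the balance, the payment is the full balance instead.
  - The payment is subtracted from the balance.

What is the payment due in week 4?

$1,240.33

# | Opening | Interest | Payment | End bal
1 | $7,690.39 | $61.52 | $2,214.82 | $5,537.09
2 | $5,537.09 | $44.30 | $2,197.60 | $3,383.79
3 | $3,383.79 | $27.07 | $2,180.37 | $1,230.49
4 | $1,230.49 | $9.84 | $1,240.33 | $0.00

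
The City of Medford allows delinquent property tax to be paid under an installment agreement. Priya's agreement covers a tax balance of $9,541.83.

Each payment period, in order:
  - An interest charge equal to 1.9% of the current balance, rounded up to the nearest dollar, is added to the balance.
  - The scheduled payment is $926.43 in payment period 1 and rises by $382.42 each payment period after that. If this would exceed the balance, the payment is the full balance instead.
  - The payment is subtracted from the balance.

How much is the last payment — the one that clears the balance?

$1,811.48

Payment period 1: opening $9,541.83; interest $182.00 → $9,723.83; payment $926.43; balance $8,797.40
Payment period 2: opening $8,797.40; interest $168.00 → $8,965.40; payment $1,308.85; balance $7,656.55
Payment period 3: opening $7,656.55; interest $146.00 → $7,802.55; payment $1,691.27; balance $6,111.28
Payment period 4: opening $6,111.28; interest $117.00 → $6,228.28; payment $2,073.69; balance $4,154.59
Payment period 5: opening $4,154.59; interest $79.00 → $4,233.59; payment $2,456.11; balance $1,777.48
Payment period 6: opening $1,777.48; interest $34.00 → $1,811.48; payment $1,811.48; balance $0.00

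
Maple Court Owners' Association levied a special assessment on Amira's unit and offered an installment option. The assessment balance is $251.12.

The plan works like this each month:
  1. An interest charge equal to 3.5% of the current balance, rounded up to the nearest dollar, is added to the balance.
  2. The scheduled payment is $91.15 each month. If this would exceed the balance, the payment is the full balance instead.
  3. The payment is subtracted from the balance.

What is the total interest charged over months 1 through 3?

$18.00

Month 1: $251.12 +$9.00 interest = $260.12; pay $91.15 → $168.97
Month 2: $168.97 +$6.00 interest = $174.97; pay $91.15 → $83.82
Month 3: $83.82 +$3.00 interest = $86.82; pay $86.82 → $0.00
Total interest: $9.00 + $6.00 + $3.00 = $18.00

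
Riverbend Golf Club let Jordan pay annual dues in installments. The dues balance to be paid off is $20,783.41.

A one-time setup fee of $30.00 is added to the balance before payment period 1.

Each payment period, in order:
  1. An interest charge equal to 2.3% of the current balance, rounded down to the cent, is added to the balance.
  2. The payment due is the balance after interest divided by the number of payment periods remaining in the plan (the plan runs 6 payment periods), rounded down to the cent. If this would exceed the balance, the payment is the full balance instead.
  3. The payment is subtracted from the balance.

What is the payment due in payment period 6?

$3,975.99

# | Opening | Interest | Payment | End bal
1 | $20,813.41 | $478.70 | $3,548.68 | $17,743.43
2 | $17,743.43 | $408.09 | $3,630.30 | $14,521.22
3 | $14,521.22 | $333.98 | $3,713.80 | $11,141.40
4 | $11,141.40 | $256.25 | $3,799.21 | $7,598.44
5 | $7,598.44 | $174.76 | $3,886.60 | $3,886.60
6 | $3,886.60 | $89.39 | $3,975.99 | $0.00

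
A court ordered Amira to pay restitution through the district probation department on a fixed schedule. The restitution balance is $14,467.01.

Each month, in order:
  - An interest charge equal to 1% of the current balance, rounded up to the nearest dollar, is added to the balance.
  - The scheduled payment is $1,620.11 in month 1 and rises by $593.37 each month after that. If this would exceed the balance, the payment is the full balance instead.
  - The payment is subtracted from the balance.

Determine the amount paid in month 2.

$2,213.48

# | Opening | Interest | Payment | End bal
1 | $14,467.01 | $145.00 | $1,620.11 | $12,991.90
2 | $12,991.90 | $130.00 | $2,213.48 | $10,908.42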